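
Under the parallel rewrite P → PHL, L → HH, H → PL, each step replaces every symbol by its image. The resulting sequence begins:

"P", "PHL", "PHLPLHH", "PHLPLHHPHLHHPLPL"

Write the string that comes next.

Rewriting the 16 symbols of PHLPLHHPHLHHPLPL one by one yields PHL PL HH PHL HH PL PL PHL PL HH PL PL PHL HH PHL HH; concatenated:

PHLPLHHPHLHHPLPLPHLPLHHPLPLPHLHHPHLHH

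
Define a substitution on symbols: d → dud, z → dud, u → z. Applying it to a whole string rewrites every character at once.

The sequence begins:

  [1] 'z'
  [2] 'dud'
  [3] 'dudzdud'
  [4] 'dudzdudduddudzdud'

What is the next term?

dudzdudduddudzduddudzduddudzdudduddudzdud

Replace each of the 17 characters of dudzdudduddudzdud in place — dud z dud dud dud z dud dud z dud dud z dud dud dud z dud — and concatenate.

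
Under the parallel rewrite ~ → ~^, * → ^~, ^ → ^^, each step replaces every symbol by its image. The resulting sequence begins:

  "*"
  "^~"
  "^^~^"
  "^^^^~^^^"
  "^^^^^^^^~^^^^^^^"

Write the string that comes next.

φ(^^^^^^^^~^^^^^^^) expands symbol-by-symbol to ^^ ^^ ^^ ^^ ^^ ^^ ^^ ^^ ~^ ^^ ^^ ^^ ^^ ^^ ^^ ^^; joining the 16 pieces gives the next term.

^^^^^^^^^^^^^^^^~^^^^^^^^^^^^^^^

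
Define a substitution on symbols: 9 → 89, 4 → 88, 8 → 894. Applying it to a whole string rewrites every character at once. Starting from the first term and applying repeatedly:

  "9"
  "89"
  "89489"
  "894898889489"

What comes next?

894898889489894894894898889489

Apply φ to 894898889489 symbol by symbol: 8→894, 9→89, 4→88, 8→894, 9→89, 8→894, 8→894, 8→894, 9→89, 4→88, 8→894, 9→89; joined: 894 89 88 894 89 894 894 894 89 88 894 89.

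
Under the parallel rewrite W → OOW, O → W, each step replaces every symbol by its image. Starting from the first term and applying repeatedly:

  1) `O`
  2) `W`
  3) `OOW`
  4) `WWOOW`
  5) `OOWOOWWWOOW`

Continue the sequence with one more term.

WWOOWWWOOWOOWOOWWWOOW

Apply φ to OOWOOWWWOOW symbol by symbol: O→W, O→W, W→OOW, O→W, O→W, W→OOW, W→OOW, W→OOW, O→W, O→W, W→OOW; joined: W W OOW W W OOW OOW OOW W W OOW.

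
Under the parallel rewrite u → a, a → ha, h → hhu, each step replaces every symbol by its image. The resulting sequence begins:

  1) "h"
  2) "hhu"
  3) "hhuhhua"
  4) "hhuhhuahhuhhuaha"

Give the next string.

Rewriting the 16 symbols of hhuhhuahhuhhuaha one by one yields hhu hhu a hhu hhu a ha hhu hhu a hhu hhu a ha hhu ha; concatenated:

hhuhhuahhuhhuahahhuhhuahhuhhuahahhuha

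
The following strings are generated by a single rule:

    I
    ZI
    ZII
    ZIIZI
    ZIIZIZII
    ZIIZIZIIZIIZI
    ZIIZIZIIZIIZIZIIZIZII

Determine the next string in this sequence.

ZIIZIZIIZIIZIZIIZIZIIZIIZIZIIZIIZI

This is a Fibonacci-style word recurrence s(k) = s(k−1)·s(k−2): e.g. ZI·I = ZII.
Continuing: ZIIZIZIIZIIZIZIIZIZII · ZIIZIZIIZIIZI gives term 8.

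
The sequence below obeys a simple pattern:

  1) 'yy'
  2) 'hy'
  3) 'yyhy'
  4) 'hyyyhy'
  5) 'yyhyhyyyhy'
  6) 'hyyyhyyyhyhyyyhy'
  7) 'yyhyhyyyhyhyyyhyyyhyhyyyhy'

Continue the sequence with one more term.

From term 3 onward, concatenate the second-to-last term with the last: yy·hy = yyhy, hy·yyhy = hyyyhy, …
So term 8 is hyyyhyyyhyhyyyhy·yyhyhyyyhyhyyyhyyyhyhyyyhy.

hyyyhyyyhyhyyyhyyyhyhyyyhyhyyyhyyyhyhyyyhy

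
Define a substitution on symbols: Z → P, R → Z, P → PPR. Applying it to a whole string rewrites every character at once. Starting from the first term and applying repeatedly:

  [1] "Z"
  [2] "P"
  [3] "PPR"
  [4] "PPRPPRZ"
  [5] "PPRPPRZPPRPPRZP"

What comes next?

φ(PPRPPRZPPRPPRZP) expands symbol-by-symbol to PPR PPR Z PPR PPR Z P PPR PPR Z PPR PPR Z P PPR; joining the 15 pieces gives the next term.

PPRPPRZPPRPPRZPPPRPPRZPPRPPRZPPPR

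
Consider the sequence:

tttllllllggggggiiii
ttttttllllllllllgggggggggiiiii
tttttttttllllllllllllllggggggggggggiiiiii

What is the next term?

ttttttttttttllllllllllllllllllgggggggggggggggiiiiiii

The n-th term is 3n t's then 4n+2 l's then 3n+3 g's then n+3 i's (n = 1, 2, …).
At n = 4 the blocks have lengths 12, 18, 15, 7.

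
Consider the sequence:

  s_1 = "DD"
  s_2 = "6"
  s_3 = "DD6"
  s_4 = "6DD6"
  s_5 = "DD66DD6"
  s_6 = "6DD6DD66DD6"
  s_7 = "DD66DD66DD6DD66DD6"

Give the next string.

6DD6DD66DD6DD66DD66DD6DD66DD6

This is a Fibonacci-style word recurrence s(k) = s(k−2)·s(k−1): e.g. DD·6 = DD6.
So term 8 is 6DD6DD66DD6·DD66DD66DD6DD66DD6.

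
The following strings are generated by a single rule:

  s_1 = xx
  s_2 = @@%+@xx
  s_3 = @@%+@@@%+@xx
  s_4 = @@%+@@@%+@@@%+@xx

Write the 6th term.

Every step adds @@%+@ at the front: s(k+1) = @@%+@·s(k).
From @@%+@@@%+@@@%+@xx, 2 further steps: @@%+@@@%+@@@%+@xx → @@%+@@@%+@@@%+@@@%+@xx → (answer).

@@%+@@@%+@@@%+@@@%+@@@%+@xx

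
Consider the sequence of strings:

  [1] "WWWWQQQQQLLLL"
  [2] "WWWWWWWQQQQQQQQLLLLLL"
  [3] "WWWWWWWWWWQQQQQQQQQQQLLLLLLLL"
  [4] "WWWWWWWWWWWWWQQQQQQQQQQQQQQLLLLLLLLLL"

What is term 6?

WWWWWWWWWWWWWWWWWWWQQQQQQQQQQQQQQQQQQQQLLLLLLLLLLLLLL

Each string has the form W^{3n-2} Q^{3n-1} L^{2n}, where the shown terms are n = 2, 3, 4, 5.
At n = 7 the blocks have lengths 19, 20, 14.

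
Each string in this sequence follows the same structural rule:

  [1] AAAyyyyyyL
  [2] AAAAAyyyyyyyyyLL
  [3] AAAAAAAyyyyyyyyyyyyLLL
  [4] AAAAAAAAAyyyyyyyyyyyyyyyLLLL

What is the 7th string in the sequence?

Each string has the form A^{2n-1} y^{3n} L^{n-1}, where the shown terms are n = 2, 3, 4, 5.
For term 7, n = 8, so the run lengths are 15, 24, 7.

AAAAAAAAAAAAAAAyyyyyyyyyyyyyyyyyyyyyyyyLLLLLLL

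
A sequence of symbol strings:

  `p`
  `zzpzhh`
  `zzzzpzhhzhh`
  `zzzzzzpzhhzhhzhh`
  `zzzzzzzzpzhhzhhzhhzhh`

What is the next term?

zzzzzzzzzzpzhhzhhzhhzhhzhh

Every step adds zz to the front and zhh to the end of the previous string.
So the next term is zz·zzzzzzzzpzhhzhhzhhzhh·zhh.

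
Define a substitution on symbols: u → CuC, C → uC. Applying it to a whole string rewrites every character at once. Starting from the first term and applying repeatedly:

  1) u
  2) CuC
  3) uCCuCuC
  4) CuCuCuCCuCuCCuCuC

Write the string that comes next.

uCCuCuCCuCuCCuCuCuCCuCuCCuCuCuCCuCuCCuCuC

Replace each of the 17 characters of CuCuCuCCuCuCCuCuC in place — uC CuC uC CuC uC CuC uC uC CuC uC CuC uC uC CuC uC CuC uC — and concatenate.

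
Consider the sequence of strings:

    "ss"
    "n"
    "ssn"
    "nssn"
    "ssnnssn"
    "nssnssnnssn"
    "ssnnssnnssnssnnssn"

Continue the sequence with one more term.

This is a Fibonacci-style word recurrence s(k) = s(k−2)·s(k−1): e.g. ss·n = ssn.
The next term joins nssnssnnssn and ssnnssnnssnssnnssn.

nssnssnnssnssnnssnnssnssnnssn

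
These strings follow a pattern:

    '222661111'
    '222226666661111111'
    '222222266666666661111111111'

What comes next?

The n-th term is 2n+1 2's then 4n-2 6's then 3n+1 1's (n = 1, 2, …).
Setting n = 4 gives 9, 14, 13 characters in each block.

222222222666666666666661111111111111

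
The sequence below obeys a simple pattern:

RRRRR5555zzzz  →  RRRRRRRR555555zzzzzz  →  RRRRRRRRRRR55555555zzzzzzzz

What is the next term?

Reading off run lengths: R runs 5, 8, 11; 5 runs 4, 6, 8; z runs 4, 6, 8 — each is linear in n, where the shown terms are n = 2, 3, 4.
At n = 5 the blocks have lengths 14, 10, 10.

RRRRRRRRRRRRRR5555555555zzzzzzzzzz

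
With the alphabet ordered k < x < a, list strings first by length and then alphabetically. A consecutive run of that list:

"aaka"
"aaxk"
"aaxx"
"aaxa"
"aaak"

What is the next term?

aaax

Find the rightmost character of aaak below a, bump it to the next letter, and reset everything to its right to k.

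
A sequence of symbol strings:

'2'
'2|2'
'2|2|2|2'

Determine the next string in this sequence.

s(k+1) = s(k)·|·s(k) — each term doubles the last with '|' between the halves.
One more doubling of 2|2|2|2 gives the answer.

2|2|2|2|2|2|2|2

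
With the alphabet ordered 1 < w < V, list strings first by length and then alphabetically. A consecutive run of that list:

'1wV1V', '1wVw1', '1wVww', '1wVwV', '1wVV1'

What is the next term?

Treat 1wVV1 as a base-3 numeral over the given alphabet and add one, carrying through any trailing V's.

1wVVw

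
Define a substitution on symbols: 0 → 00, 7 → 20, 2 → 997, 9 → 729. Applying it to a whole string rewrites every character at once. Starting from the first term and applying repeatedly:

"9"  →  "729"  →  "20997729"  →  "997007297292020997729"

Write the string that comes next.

Replace each of the 21 characters of 997007297292020997729 in place — 729 729 20 00 00 20 997 729 20 997 729 997 00 997 00 729 729 20 20 997 729 — and concatenate.

729729200000209977292099772999700997007297292020997729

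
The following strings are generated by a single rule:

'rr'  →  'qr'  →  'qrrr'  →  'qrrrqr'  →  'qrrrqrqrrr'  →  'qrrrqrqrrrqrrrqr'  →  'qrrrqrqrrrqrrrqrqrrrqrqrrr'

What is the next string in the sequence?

qrrrqrqrrrqrrrqrqrrrqrqrrrqrrrqrqrrrqrrrqr

This is a Fibonacci-style word recurrence s(k) = s(k−1)·s(k−2): e.g. qr·rr = qrrr.
The next term joins qrrrqrqrrrqrrrqrqrrrqrqrrr and qrrrqrqrrrqrrrqr.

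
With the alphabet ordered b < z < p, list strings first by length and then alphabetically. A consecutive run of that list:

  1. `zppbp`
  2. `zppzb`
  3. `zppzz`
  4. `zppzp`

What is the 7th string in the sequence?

Advancing 3 positions from zppzp through zppzp → zpppb → zpppz reaches term 7.

zpppp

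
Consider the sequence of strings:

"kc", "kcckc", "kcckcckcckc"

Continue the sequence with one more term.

Every step duplicates the string with 'c' between the halves.
So the next term is two copies of kcckcckcckc with 'c' between the halves.

kcckcckcckcckcckcckcckc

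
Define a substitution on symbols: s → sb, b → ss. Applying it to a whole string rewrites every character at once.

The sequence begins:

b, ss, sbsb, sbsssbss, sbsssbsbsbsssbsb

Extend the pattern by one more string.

sbsssbsbsbsssbsssbsssbsbsbsssbss

φ(sbsssbsbsbsssbsb) expands symbol-by-symbol to sb ss sb sb sb ss sb ss sb ss sb sb sb ss sb ss; joining the 16 pieces gives the next term.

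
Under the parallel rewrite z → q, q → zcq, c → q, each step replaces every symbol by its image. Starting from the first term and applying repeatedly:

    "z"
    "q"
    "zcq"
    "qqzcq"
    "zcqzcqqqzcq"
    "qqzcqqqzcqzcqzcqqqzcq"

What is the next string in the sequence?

Rewriting the 21 symbols of qqzcqqqzcqzcqzcqqqzcq one by one yields zcq zcq q q zcq zcq zcq q q zcq q q zcq q q zcq zcq zcq q q zcq; concatenated:

zcqzcqqqzcqzcqzcqqqzcqqqzcqqqzcqzcqzcqqqzcq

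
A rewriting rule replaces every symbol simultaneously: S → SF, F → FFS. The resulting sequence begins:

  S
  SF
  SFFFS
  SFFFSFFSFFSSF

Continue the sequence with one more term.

Rewriting the 13 symbols of SFFFSFFSFFSSF one by one yields SF FFS FFS FFS SF FFS FFS SF FFS FFS SF SF FFS; concatenated:

SFFFSFFSFFSSFFFSFFSSFFFSFFSSFSFFFS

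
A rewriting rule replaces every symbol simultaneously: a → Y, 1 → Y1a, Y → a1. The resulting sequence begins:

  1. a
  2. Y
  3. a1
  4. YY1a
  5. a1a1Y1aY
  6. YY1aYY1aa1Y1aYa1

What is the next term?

φ(YY1aYY1aa1Y1aYa1) expands symbol-by-symbol to a1 a1 Y1a Y a1 a1 Y1a Y Y Y1a a1 Y1a Y a1 Y Y1a; joining the 16 pieces gives the next term.

a1a1Y1aYa1a1Y1aYYY1aa1Y1aYa1YY1a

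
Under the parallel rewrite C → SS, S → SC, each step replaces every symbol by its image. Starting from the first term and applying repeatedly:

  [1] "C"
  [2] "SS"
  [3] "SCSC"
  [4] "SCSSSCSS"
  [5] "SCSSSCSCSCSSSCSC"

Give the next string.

Rewriting the 16 symbols of SCSSSCSCSCSSSCSC one by one yields SC SS SC SC SC SS SC SS SC SS SC SC SC SS SC SS; concatenated:

SCSSSCSCSCSSSCSSSCSSSCSCSCSSSCSS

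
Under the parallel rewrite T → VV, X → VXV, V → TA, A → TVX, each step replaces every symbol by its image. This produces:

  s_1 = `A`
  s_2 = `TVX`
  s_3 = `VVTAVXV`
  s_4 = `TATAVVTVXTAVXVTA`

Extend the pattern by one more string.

Applying the rule to each of the 16 symbols of TATAVVTVXTAVXVTA gives the pieces VV TVX VV TVX TA TA VV TA VXV VV TVX TA VXV TA VV TVX, which concatenate to the answer.

VVTVXVVTVXTATAVVTAVXVVVTVXTAVXVTAVVTVX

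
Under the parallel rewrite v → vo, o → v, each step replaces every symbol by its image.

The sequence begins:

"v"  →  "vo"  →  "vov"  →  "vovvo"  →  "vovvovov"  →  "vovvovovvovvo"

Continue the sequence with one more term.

vovvovovvovvovovvovov

Applying the rule to each of the 13 symbols of vovvovovvovvo gives the pieces vo v vo vo v vo v vo vo v vo vo v, which concatenate to the answer.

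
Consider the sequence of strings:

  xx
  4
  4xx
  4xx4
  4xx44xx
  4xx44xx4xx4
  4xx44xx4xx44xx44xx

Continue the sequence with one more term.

4xx44xx4xx44xx44xx4xx44xx4xx4

From term 3 onward, concatenate the last term with the second-to-last: 4·xx = 4xx, 4xx·4 = 4xx4, …
Continuing: 4xx44xx4xx44xx44xx · 4xx44xx4xx4 gives term 8.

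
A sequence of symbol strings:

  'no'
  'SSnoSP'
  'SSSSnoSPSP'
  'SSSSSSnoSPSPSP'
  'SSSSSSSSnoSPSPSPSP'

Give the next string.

SSSSSSSSSSnoSPSPSPSPSP

Each term wraps the previous one in SS on the left and SP on the right.
So the next term is SS·SSSSSSSSnoSPSPSPSP·SP.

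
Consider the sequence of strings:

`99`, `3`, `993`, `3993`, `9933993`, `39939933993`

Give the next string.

From term 3 onward, concatenate the second-to-last term with the last: 99·3 = 993, 3·993 = 3993, …
Continuing: 9933993 · 39939933993 gives term 7.

993399339939933993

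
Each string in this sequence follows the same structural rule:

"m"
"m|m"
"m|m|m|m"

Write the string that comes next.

Each string is two copies of the previous one joined by '|'.
One more doubling of m|m|m|m gives the answer.

m|m|m|m|m|m|m|m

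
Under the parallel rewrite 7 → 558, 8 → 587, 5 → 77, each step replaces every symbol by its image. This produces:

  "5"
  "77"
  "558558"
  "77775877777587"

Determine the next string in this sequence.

5585585585587758755855855855855877587558

Replace each of the 14 characters of 77775877777587 in place — 558 558 558 558 77 587 558 558 558 558 558 77 587 558 — and concatenate.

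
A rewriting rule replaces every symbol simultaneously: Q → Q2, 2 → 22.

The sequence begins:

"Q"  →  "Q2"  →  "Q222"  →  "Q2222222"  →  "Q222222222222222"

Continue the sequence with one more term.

Rewriting the 16 symbols of Q222222222222222 one by one yields Q2 22 22 22 22 22 22 22 22 22 22 22 22 22 22 22; concatenated:

Q2222222222222222222222222222222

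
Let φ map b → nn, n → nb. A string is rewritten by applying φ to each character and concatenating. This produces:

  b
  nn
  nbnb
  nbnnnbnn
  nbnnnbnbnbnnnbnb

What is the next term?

φ(nbnnnbnbnbnnnbnb) expands symbol-by-symbol to nb nn nb nb nb nn nb nn nb nn nb nb nb nn nb nn; joining the 16 pieces gives the next term.

nbnnnbnbnbnnnbnnnbnnnbnbnbnnnbnn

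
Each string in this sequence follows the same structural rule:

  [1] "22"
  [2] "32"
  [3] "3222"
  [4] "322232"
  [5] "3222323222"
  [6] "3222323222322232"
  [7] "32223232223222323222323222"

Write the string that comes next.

Each term (from the third on) is the previous term followed by the one before it: term 3 = 32·22 = 3222.
The next term joins 32223232223222323222323222 and 3222323222322232.

322232322232223232223232223222323222322232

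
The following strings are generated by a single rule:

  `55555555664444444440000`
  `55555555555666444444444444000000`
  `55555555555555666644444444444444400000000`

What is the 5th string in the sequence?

55555555555555555555666666444444444444444444444000000000000

Term n consists of 3n+2 5's, followed by n 6's, followed by 3n+3 4's, followed by 2n 0's, where the shown terms are n = 2, 3, 4.
Setting n = 6 gives 20, 6, 21, 12 characters in each block.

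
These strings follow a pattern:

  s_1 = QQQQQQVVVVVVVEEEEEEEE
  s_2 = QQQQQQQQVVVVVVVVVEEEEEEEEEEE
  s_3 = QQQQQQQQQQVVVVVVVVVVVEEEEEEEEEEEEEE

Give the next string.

Reading off run lengths: Q runs 6, 8, 10; V runs 7, 9, 11; E runs 8, 11, 14 — each is linear in n, where the shown terms are n = 2, 3, 4.
For the next term, n = 5, so the run lengths are 12, 13, 17.

QQQQQQQQQQQQVVVVVVVVVVVVVEEEEEEEEEEEEEEEEE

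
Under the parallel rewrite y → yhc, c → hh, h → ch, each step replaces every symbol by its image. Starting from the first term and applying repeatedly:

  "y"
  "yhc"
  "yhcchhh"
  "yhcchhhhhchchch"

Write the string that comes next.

yhcchhhhhchchchchchhhchhhchhhch

Applying the rule to each of the 15 symbols of yhcchhhhhchchch gives the pieces yhc ch hh hh ch ch ch ch ch hh ch hh ch hh ch, which concatenate to the answer.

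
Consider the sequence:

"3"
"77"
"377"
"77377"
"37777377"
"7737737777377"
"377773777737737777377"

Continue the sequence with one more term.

7737737777377377773777737737777377

This is a Fibonacci-style word recurrence s(k) = s(k−2)·s(k−1): e.g. 3·77 = 377.
Continuing: 7737737777377 · 377773777737737777377 gives term 8.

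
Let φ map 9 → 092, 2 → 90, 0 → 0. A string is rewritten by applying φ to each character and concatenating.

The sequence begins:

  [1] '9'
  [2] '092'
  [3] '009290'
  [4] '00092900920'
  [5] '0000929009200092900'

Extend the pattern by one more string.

00000929009200092900000929009200

φ(0000929009200092900) expands symbol-by-symbol to 0 0 0 0 092 90 092 0 0 092 90 0 0 0 092 90 092 0 0; joining the 19 pieces gives the next term.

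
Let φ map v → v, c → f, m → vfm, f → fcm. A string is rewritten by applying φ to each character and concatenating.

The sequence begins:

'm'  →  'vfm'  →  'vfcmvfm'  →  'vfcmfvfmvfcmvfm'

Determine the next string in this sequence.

Rewriting the 15 symbols of vfcmfvfmvfcmvfm one by one yields v fcm f vfm fcm v fcm vfm v fcm f vfm v fcm vfm; concatenated:

vfcmfvfmfcmvfcmvfmvfcmfvfmvfcmvfm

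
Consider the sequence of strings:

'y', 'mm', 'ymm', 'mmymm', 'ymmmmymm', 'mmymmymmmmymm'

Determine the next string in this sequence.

This is a Fibonacci-style word recurrence s(k) = s(k−2)·s(k−1): e.g. y·mm = ymm.
Continuing: ymmmmymm · mmymmymmmmymm gives term 7.

ymmmmymmmmymmymmmmymm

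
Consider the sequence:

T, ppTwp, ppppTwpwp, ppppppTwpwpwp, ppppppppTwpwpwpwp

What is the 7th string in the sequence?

Every step adds pp to the front and wp to the end of the previous string.
From ppppppppTwpwpwpwp, 2 further steps: ppppppppTwpwpwpwp → ppppppppppTwpwpwpwpwp → (answer).

ppppppppppppTwpwpwpwpwpwp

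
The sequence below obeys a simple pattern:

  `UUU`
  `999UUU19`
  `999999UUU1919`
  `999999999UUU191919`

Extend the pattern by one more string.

999999999999UUU19191919

s(k+1) = 999·s(k)·19, so each term gains 999 as a prefix and 19 as a suffix.
One more step from 999999999UUU191919 gives the answer.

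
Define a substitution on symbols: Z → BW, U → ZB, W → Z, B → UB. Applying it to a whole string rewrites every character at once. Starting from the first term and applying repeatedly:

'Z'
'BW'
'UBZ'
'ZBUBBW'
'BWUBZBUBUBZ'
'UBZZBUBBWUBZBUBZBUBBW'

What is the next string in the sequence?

Applying the rule to each of the 21 symbols of UBZZBUBBWUBZBUBZBUBBW gives the pieces ZB UB BW BW UB ZB UB UB Z ZB UB BW UB ZB UB BW UB ZB UB UB Z, which concatenate to the answer.

ZBUBBWBWUBZBUBUBZZBUBBWUBZBUBBWUBZBUBUBZ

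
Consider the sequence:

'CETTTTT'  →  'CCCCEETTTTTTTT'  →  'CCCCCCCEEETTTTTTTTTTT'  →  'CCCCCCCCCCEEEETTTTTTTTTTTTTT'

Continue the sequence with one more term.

CCCCCCCCCCCCCEEEEETTTTTTTTTTTTTTTTT

Term n consists of 3n-2 C's, followed by n E's, followed by 3n+2 T's (n = 1, 2, …).
At n = 5 the blocks have lengths 13, 5, 17.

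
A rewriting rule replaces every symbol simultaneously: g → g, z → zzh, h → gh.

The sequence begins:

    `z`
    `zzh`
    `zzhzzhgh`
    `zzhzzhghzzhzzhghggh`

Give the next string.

zzhzzhghzzhzzhghgghzzhzzhghzzhzzhghgghgggh

Replace each of the 19 characters of zzhzzhghzzhzzhghggh in place — zzh zzh gh zzh zzh gh g gh zzh zzh gh zzh zzh gh g gh g g gh — and concatenate.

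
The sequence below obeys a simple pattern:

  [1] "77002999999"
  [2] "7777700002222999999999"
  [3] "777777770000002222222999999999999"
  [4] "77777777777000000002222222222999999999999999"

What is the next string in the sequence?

Term n consists of 3n-1 7's, followed by 2n 0's, followed by 3n-2 2's, followed by 3n+3 9's (n = 1, 2, …).
For the next term, n = 5, so the run lengths are 14, 10, 13, 18.

7777777777777700000000002222222222222999999999999999999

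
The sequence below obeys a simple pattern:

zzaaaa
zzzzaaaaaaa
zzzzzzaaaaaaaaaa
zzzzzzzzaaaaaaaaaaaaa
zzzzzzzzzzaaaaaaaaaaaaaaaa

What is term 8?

zzzzzzzzzzzzzzzzaaaaaaaaaaaaaaaaaaaaaaaaa

Each string has the form z^{2n} a^{3n+1} (n = 1, 2, …).
At n = 8 the blocks have lengths 16, 25.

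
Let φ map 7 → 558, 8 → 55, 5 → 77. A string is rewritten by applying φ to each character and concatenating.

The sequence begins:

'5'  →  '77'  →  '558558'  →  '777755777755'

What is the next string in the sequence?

Apply φ to 777755777755 symbol by symbol: 7→558, 7→558, 7→558, 7→558, 5→77, 5→77, 7→558, 7→558, 7→558, 7→558, 5→77, 5→77; joined: 558 558 558 558 77 77 558 558 558 558 77 77.

55855855855877775585585585587777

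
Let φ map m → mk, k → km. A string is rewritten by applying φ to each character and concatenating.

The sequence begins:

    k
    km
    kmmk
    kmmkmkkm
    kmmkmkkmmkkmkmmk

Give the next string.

Replace each of the 16 characters of kmmkmkkmmkkmkmmk in place — km mk mk km mk km km mk mk km km mk km mk mk km — and concatenate.

kmmkmkkmmkkmkmmkmkkmkmmkkmmkmkkm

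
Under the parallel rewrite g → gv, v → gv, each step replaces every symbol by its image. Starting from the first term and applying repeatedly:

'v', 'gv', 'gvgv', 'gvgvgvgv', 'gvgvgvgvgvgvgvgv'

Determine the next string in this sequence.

gvgvgvgvgvgvgvgvgvgvgvgvgvgvgvgv

Replace each of the 16 characters of gvgvgvgvgvgvgvgv in place — gv gv gv gv gv gv gv gv gv gv gv gv gv gv gv gv — and concatenate.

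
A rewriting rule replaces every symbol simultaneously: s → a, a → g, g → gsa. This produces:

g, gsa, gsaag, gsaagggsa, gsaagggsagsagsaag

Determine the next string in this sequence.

Applying the rule to each of the 17 symbols of gsaagggsagsagsaag gives the pieces gsa a g g gsa gsa gsa a g gsa a g gsa a g g gsa, which concatenate to the answer.

gsaagggsagsagsaaggsaaggsaagggsa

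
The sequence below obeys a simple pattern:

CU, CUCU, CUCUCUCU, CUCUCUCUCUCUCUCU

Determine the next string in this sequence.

CUCUCUCUCUCUCUCUCUCUCUCUCUCUCUCU

Every step duplicates the string.
One more doubling of CUCUCUCUCUCUCUCU gives the answer.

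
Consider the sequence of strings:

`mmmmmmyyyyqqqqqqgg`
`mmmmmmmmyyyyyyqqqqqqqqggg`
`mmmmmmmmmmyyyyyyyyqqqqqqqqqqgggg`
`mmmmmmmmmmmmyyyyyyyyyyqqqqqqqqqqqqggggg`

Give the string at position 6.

mmmmmmmmmmmmmmmmyyyyyyyyyyyyyyqqqqqqqqqqqqqqqqggggggg

Each string has the form m^{2n+2} y^{2n} q^{2n+2} g^{n}, where the shown terms are n = 2, 3, 4, 5.
Setting n = 7 gives 16, 14, 16, 7 characters in each block.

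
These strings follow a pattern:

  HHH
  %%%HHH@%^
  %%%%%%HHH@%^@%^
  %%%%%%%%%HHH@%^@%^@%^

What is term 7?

s(k+1) = %%%·s(k)·@%^, so each term gains %%% as a prefix and @%^ as a suffix.
From %%%%%%%%%HHH@%^@%^@%^, 3 further steps: %%%%%%%%%HHH@%^@%^@%^ → %%%%%%%%%%%%HHH@%^@%^@%^@%^ → %%%%%%%%%%%%%%%HHH@%^@%^@%^@%^@%^ → (answer).

%%%%%%%%%%%%%%%%%%HHH@%^@%^@%^@%^@%^@%^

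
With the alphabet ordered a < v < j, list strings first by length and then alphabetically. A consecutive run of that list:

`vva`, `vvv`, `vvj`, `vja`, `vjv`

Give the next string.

The successor of vjv increments the rightmost position that isn't already j and resets every position after it to a.

vjj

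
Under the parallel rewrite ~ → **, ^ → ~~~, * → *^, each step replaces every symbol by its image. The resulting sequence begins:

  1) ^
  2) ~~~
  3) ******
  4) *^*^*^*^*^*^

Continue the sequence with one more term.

Rewriting each symbol of *^*^*^*^*^*^: *→*^, ^→~~~, *→*^, ^→~~~, *→*^, ^→~~~, *→*^, ^→~~~, *→*^, ^→~~~, *→*^, ^→~~~, which concatenates to *^ ~~~ *^ ~~~ *^ ~~~ *^ ~~~ *^ ~~~ *^ ~~~.

*^~~~*^~~~*^~~~*^~~~*^~~~*^~~~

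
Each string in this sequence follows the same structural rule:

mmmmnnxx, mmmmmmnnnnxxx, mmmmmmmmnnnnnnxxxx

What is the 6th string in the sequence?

Each string has the form m^{2n+2} n^{2n} x^{n+1} (n = 1, 2, …).
Setting n = 6 gives 14, 12, 7 characters in each block.

mmmmmmmmmmmmmmnnnnnnnnnnnnxxxxxxx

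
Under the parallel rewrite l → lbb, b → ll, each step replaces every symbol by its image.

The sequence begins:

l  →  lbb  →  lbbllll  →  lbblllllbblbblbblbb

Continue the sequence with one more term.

Applying the rule to each of the 19 symbols of lbblllllbblbblbblbb gives the pieces lbb ll ll lbb lbb lbb lbb lbb ll ll lbb ll ll lbb ll ll lbb ll ll, which concatenate to the answer.

lbblllllbblbblbblbblbblllllbblllllbblllllbbllll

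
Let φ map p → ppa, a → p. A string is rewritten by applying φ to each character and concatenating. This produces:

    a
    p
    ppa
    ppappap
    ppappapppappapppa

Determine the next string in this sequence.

φ(ppappapppappapppa) expands symbol-by-symbol to ppa ppa p ppa ppa p ppa ppa ppa p ppa ppa p ppa ppa ppa p; joining the 17 pieces gives the next term.

ppappapppappapppappappapppappapppappappap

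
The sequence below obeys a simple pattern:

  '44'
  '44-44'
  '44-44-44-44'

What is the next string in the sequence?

Each string is two copies of the previous one joined by '-'.
One more doubling of 44-44-44-44 gives the answer.

44-44-44-44-44-44-44-44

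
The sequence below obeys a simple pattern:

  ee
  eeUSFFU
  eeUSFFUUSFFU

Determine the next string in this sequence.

Each term is the previous one with USFFU appended.
One more step from eeUSFFUUSFFU gives the answer.

eeUSFFUUSFFUUSFFU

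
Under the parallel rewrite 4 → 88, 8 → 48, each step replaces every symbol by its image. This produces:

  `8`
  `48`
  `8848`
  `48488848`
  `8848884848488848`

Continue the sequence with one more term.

48488848484888488848884848488848

Applying the rule to each of the 16 symbols of 8848884848488848 gives the pieces 48 48 88 48 48 48 88 48 88 48 88 48 48 48 88 48, which concatenate to the answer.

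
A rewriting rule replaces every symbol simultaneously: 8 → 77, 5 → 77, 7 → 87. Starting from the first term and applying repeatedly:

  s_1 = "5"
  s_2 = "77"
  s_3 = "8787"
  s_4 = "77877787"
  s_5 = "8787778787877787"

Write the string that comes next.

77877787878777877787778787877787

Replace each of the 16 characters of 8787778787877787 in place — 77 87 77 87 87 87 77 87 77 87 77 87 87 87 77 87 — and concatenate.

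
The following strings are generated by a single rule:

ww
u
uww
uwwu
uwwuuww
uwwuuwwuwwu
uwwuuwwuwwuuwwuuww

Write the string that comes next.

Each term (from the third on) is the previous term followed by the one before it: term 3 = u·ww = uww.
The next term joins uwwuuwwuwwuuwwuuww and uwwuuwwuwwu.

uwwuuwwuwwuuwwuuwwuwwuuwwuwwu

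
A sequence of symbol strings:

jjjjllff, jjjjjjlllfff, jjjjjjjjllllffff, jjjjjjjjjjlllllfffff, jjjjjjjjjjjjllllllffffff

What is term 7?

Reading off run lengths: j runs 4, 6, 8, 10, 12; l runs 2, 3, 4, 5, 6; f runs 2, 3, 4, 5, 6 — each is linear in n, where the shown terms are n = 2, 3, 4, 5, 6.
Setting n = 8 gives 16, 8, 8 characters in each block.

jjjjjjjjjjjjjjjjllllllllffffffff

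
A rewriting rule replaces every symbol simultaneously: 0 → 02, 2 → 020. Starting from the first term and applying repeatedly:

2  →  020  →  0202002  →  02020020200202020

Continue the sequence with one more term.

φ(02020020200202020) expands symbol-by-symbol to 02 020 02 020 02 02 020 02 020 02 02 020 02 020 02 020 02; joining the 17 pieces gives the next term.

02020020200202020020200202020020200202002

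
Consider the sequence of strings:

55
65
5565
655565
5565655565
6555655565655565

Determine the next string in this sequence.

55656555656555655565655565

From term 3 onward, concatenate the second-to-last term with the last: 55·65 = 5565, 65·5565 = 655565, …
So term 7 is 5565655565·6555655565655565.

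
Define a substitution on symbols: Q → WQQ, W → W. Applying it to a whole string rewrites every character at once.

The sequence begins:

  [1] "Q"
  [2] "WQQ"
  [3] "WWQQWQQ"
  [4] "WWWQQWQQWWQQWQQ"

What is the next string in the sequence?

Rewriting the 15 symbols of WWWQQWQQWWQQWQQ one by one yields W W W WQQ WQQ W WQQ WQQ W W WQQ WQQ W WQQ WQQ; concatenated:

WWWWQQWQQWWQQWQQWWWQQWQQWWQQWQQ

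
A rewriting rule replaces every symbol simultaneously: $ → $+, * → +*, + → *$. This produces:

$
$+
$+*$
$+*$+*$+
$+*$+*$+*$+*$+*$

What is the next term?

Rewriting the 16 symbols of $+*$+*$+*$+*$+*$ one by one yields $+ *$ +* $+ *$ +* $+ *$ +* $+ *$ +* $+ *$ +* $+; concatenated:

$+*$+*$+*$+*$+*$+*$+*$+*$+*$+*$+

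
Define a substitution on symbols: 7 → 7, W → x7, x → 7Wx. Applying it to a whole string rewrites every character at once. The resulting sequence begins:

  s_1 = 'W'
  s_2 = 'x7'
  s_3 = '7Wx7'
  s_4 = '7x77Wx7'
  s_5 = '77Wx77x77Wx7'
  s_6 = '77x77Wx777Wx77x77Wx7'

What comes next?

Applying the rule to each of the 20 symbols of 77x77Wx777Wx77x77Wx7 gives the pieces 7 7 7Wx 7 7 x7 7Wx 7 7 7 x7 7Wx 7 7 7Wx 7 7 x7 7Wx 7, which concatenate to the answer.

777Wx77x77Wx777x77Wx777Wx77x77Wx7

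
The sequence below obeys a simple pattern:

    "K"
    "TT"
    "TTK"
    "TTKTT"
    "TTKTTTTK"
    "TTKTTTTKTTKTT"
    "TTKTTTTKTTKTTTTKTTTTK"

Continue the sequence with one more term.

TTKTTTTKTTKTTTTKTTTTKTTKTTTTKTTKTT

From term 3 onward, concatenate the last term with the second-to-last: TT·K = TTK, TTK·TT = TTKTT, …
The next term joins TTKTTTTKTTKTTTTKTTTTK and TTKTTTTKTTKTT.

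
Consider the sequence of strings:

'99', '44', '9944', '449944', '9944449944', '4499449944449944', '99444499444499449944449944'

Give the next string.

449944994444994499444499444499449944449944

From term 3 onward, concatenate the second-to-last term with the last: 99·44 = 9944, 44·9944 = 449944, …
Continuing: 4499449944449944 · 99444499444499449944449944 gives term 8.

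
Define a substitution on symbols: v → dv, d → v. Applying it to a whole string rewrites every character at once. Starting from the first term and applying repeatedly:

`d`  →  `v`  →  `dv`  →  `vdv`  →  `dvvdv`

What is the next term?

vdvdvvdv

Apply φ to dvvdv symbol by symbol: d→v, v→dv, v→dv, d→v, v→dv; joined: v dv dv v dv.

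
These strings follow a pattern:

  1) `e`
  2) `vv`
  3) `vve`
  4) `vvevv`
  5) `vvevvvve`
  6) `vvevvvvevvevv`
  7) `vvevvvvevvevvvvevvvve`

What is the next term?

Each term (from the third on) is the previous term followed by the one before it: term 3 = vv·e = vve.
So term 8 is vvevvvvevvevvvvevvvve·vvevvvvevvevv.

vvevvvvevvevvvvevvvvevvevvvvevvevv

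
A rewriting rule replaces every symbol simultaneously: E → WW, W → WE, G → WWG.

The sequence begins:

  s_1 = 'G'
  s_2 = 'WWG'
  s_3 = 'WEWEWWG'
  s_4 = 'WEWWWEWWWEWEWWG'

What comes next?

φ(WEWWWEWWWEWEWWG) expands symbol-by-symbol to WE WW WE WE WE WW WE WE WE WW WE WW WE WE WWG; joining the 15 pieces gives the next term.

WEWWWEWEWEWWWEWEWEWWWEWWWEWEWWG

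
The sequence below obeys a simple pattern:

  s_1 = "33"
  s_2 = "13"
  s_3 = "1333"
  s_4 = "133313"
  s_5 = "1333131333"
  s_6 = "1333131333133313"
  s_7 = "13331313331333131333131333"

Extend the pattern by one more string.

133313133313331313331313331333131333133313

From term 3 onward, concatenate the last term with the second-to-last: 13·33 = 1333, 1333·13 = 133313, …
So term 8 is 13331313331333131333131333·1333131333133313.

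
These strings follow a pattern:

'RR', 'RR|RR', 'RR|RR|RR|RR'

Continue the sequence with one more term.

Every step duplicates the string with '|' between the halves.
Doubling RR|RR|RR|RR with '|' between the halves:

RR|RR|RR|RR|RR|RR|RR|RR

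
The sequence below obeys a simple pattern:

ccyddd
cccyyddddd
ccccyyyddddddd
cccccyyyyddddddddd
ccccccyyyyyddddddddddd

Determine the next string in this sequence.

cccccccyyyyyyddddddddddddd

Each string has the form c^{n+1} y^{n} d^{2n+1} (n = 1, 2, …).
At n = 6 the blocks have lengths 7, 6, 13.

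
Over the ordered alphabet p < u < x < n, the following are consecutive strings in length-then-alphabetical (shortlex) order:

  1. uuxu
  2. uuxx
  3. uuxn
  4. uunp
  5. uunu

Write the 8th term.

uxpp

Stepping forward 3 times from uunu: uunu → uunx → uunn, then the target.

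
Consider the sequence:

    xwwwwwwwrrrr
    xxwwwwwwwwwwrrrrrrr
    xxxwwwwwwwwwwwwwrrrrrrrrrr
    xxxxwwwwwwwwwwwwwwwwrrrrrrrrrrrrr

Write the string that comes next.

Reading off run lengths: x runs 1, 2, 3, 4; w runs 7, 10, 13, 16; r runs 4, 7, 10, 13 — each is linear in n, where the shown terms are n = 2, 3, 4, 5.
Setting n = 6 gives 5, 19, 16 characters in each block.

xxxxxwwwwwwwwwwwwwwwwwwwrrrrrrrrrrrrrrrr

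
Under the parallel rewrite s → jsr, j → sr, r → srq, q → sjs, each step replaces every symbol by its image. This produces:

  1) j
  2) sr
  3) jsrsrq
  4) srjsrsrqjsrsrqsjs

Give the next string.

jsrsrqsrjsrsrqjsrsrqsjssrjsrsrqjsrsrqsjsjsrsrjsr

φ(srjsrsrqjsrsrqsjs) expands symbol-by-symbol to jsr srq sr jsr srq jsr srq sjs sr jsr srq jsr srq sjs jsr sr jsr; joining the 17 pieces gives the next term.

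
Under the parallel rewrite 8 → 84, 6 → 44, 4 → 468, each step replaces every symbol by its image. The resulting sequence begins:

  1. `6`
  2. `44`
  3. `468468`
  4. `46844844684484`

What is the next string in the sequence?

468448446846884468468448446846884468

φ(46844844684484) expands symbol-by-symbol to 468 44 84 468 468 84 468 468 44 84 468 468 84 468; joining the 14 pieces gives the next term.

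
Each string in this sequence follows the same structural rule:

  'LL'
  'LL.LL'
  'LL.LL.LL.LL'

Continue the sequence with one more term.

Every step duplicates the string with '.' between the halves.
So the next term is two copies of LL.LL.LL.LL with '.' between the halves.

LL.LL.LL.LL.LL.LL.LL.LL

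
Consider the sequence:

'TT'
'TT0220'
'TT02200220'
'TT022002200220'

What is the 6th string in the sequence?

Every step adds 0220 to the end: s(k+1) = s(k)·0220.
From TT022002200220, 2 further steps: TT022002200220 → TT0220022002200220 → (answer).

TT02200220022002200220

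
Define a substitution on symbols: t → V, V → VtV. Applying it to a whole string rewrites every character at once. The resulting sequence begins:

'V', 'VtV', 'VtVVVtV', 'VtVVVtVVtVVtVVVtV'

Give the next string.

VtVVVtVVtVVtVVVtVVtVVVtVVtVVVtVVtVVtVVVtV

Replace each of the 17 characters of VtVVVtVVtVVtVVVtV in place — VtV V VtV VtV VtV V VtV VtV V VtV VtV V VtV VtV VtV V VtV — and concatenate.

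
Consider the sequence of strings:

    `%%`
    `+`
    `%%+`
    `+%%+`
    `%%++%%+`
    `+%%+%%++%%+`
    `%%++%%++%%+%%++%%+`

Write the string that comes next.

Each term (from the third on) is the two preceding terms concatenated in order: term 3 = %%·+ = %%+.
So term 8 is +%%+%%++%%+·%%++%%++%%+%%++%%+.

+%%+%%++%%+%%++%%++%%+%%++%%+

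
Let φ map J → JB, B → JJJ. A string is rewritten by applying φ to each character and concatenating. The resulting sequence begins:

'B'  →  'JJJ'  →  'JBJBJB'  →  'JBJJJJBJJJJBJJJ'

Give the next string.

Applying the rule to each of the 15 symbols of JBJJJJBJJJJBJJJ gives the pieces JB JJJ JB JB JB JB JJJ JB JB JB JB JJJ JB JB JB, which concatenate to the answer.

JBJJJJBJBJBJBJJJJBJBJBJBJJJJBJBJB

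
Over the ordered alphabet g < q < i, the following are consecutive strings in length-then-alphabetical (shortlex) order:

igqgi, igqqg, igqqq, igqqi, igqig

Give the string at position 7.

Continuing the enumeration 2 steps past igqig: igqig → igqiq → (answer).

igqii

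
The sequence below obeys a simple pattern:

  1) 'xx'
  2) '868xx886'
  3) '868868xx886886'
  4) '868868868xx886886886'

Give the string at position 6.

868868868868868xx886886886886886

Each term wraps the previous one in 868 on the left and 886 on the right.
From 868868868xx886886886, 2 further steps: 868868868xx886886886 → 868868868868xx886886886886 → (answer).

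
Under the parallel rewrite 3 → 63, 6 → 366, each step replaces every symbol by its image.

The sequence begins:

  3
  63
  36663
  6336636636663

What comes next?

Rewriting the 13 symbols of 6336636636663 one by one yields 366 63 63 366 366 63 366 366 63 366 366 366 63; concatenated:

3666363366366633663666336636636663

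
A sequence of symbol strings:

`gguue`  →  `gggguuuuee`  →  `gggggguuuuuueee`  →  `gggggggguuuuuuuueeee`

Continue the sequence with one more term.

Reading off run lengths: g runs 2, 4, 6, 8; u runs 2, 4, 6, 8; e runs 1, 2, 3, 4 — each is linear in n (n = 1, 2, …).
For the next term, n = 5, so the run lengths are 10, 10, 5.

gggggggggguuuuuuuuuueeeee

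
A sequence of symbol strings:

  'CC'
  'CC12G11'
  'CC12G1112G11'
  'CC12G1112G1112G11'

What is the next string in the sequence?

CC12G1112G1112G1112G11

The strings grow by a fixed suffix 12G11 each time.
One more step from CC12G1112G1112G11 gives the answer.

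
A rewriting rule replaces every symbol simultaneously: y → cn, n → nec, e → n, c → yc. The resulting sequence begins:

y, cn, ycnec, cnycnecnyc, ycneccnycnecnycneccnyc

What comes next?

cnycnecnycycneccnycnecnycneccnycnecnycycneccnyc

Replace each of the 22 characters of ycneccnycnecnycneccnyc in place — cn yc nec n yc yc nec cn yc nec n yc nec cn yc nec n yc yc nec cn yc — and concatenate.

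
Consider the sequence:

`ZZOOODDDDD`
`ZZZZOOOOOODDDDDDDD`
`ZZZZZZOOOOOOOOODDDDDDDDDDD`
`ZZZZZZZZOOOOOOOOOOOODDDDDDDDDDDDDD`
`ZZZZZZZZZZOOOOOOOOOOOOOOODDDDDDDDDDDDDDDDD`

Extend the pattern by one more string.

ZZZZZZZZZZZZOOOOOOOOOOOOOOOOOODDDDDDDDDDDDDDDDDDDD

Each string has the form Z^{2n} O^{3n} D^{3n+2} (n = 1, 2, …).
At n = 6 the blocks have lengths 12, 18, 20.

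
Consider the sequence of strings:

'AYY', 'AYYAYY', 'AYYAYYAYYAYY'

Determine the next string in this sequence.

Each string is two copies of the previous one concatenated.
Doubling AYYAYYAYYAYY:

AYYAYYAYYAYYAYYAYYAYYAYY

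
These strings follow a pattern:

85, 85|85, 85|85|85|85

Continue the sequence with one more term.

s(k+1) = s(k)·|·s(k) — each term doubles the last with '|' between the halves.
Doubling 85|85|85|85 with '|' between the halves:

85|85|85|85|85|85|85|85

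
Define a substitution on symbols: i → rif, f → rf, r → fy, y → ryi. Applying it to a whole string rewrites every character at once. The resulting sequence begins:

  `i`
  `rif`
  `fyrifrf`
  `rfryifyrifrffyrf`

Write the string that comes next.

fyrffyryirifrfryifyrifrffyrfrfryifyrf

Replace each of the 16 characters of rfryifyrifrffyrf in place — fy rf fy ryi rif rf ryi fy rif rf fy rf rf ryi fy rf — and concatenate.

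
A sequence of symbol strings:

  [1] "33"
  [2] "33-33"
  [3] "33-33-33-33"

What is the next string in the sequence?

Each string is two copies of the previous one joined by '-'.
Doubling 33-33-33-33 with '-' between the halves:

33-33-33-33-33-33-33-33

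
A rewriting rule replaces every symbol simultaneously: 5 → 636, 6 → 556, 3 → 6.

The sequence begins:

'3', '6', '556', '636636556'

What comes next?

55665565566556636636556

Apply φ to 636636556 symbol by symbol: 6→556, 3→6, 6→556, 6→556, 3→6, 6→556, 5→636, 5→636, 6→556; joined: 556 6 556 556 6 556 636 636 556.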